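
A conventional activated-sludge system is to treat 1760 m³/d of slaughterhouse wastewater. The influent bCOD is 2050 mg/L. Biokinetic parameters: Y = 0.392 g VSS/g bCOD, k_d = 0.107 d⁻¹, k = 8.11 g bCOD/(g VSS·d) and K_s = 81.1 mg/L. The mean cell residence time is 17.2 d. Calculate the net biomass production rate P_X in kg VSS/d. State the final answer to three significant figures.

P_X ≈ 497 kg VSS/d

From the Monod/SRT balance for a CMAS, S = K_s·(1+k_d θ_c)/[θ_c·(Y k − k_d) − 1] = 81.1 × (1 + 0.107 × 17.2) / [17.2 × (0.392 × 8.11 − 0.107) − 1] = 230.4 / 51.84 = 4.444 mg/L.
The observed yield is Y_obs = Y/(1 + k_d·θ_c) = 0.392 / (1 + 0.107 × 17.2) = 0.392 / 2.840 = 0.1380 g VSS per g bCOD removed.
ΔS = 2050 − 4.44 = 2046 mg/L, so the substrate removal rate is 1760 × 2046/1000 = 3600 kg bCOD/d.
So the net sludge growth is P_X = 0.1380 × 3600 = 496.9 kg VSS/d.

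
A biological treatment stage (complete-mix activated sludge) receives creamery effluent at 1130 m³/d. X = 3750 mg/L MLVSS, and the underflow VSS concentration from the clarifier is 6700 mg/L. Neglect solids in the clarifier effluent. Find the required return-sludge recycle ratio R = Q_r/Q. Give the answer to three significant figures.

R ≈ 1.27

R = Q_r/Q = X/(X_r − X) = 3750 / (6700 − 3750) = 1.271.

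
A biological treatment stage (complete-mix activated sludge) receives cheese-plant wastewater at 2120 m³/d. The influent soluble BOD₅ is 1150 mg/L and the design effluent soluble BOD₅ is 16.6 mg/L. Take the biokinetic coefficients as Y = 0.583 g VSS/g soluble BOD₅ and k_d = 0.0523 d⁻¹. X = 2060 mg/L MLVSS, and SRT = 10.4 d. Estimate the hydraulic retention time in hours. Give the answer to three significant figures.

Steady-state biomass mass balance: V·X·(1 + k_d·θ_c) = Y·Q·(S₀ − S)·θ_c, so V = 0.583 × 2120 × (1150 − 16.6) × 10.4 / [2060 × (1 + 0.0523 × 10.4)] = 1.46×10^7 / 3180 = 4581 m³.
τ = V/Q = 4581/2120 = 2.161 d, or 51.86 h.

τ ≈ 51.9 h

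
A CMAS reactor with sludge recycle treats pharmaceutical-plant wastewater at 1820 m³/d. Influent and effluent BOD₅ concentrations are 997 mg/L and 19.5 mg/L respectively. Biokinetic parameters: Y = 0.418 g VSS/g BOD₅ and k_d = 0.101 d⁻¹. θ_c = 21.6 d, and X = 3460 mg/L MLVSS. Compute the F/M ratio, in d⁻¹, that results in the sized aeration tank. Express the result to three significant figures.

F/M ≈ 0.359 d⁻¹

Steady-state biomass mass balance: V·X·(1 + k_d·θ_c) = Y·Q·(S₀ − S)·θ_c, so V = 0.418 × 1820 × (997 − 19.5) × 21.6 / [3460 × (1 + 0.101 × 21.6)] = 1.61×10^7 / 11008 = 1459 m³.
F/M = Q·S₀ / (V·X) = 1820 × 997 / (1459 × 3460) = 0.3594 g BOD₅·(g VSS·d)⁻¹.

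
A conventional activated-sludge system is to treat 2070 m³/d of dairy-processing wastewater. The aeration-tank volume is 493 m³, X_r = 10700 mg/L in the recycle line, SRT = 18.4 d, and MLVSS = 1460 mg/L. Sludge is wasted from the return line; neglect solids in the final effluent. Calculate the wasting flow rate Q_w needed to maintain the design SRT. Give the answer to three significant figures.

Q_w = (V·X)/(θ_c X_r) = 493.0 × 1460 / (18.4 × 10700) = 3.656 m³/d.

Q_w ≈ 3.66 m³/d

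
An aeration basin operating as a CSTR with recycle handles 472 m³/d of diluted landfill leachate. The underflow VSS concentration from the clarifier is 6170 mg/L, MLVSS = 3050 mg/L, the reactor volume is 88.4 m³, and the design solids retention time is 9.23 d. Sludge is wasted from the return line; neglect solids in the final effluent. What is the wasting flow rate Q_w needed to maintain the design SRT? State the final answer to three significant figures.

Wasting from the return line (neglecting effluent solids): Q_w = V·X / (θ_c·X_r) = 88.40 × 3050 / (9.23 × 6170) = 4.734 m³/d.

Q_w ≈ 4.73 m³/d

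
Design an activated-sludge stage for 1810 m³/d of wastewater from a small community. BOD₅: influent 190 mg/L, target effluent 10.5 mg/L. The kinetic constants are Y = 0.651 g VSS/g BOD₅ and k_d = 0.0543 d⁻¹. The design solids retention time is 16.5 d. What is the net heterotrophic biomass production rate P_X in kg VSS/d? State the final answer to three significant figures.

P_X ≈ 112 kg VSS/d

Observed yield with endogenous decay: Y_obs = Y / (1 + k_d·θ_c) = 0.651 / (1 + 0.0543 × 16.5) = 0.651 / 1.896 = 0.3434 g VSS/g BOD₅.
Q·(S₀ − S) = 1810 × (190 − 10.5) × 10⁻³ = 324.9 kg/d removed.
Net biomass production P_X = Y_obs × Q·(S₀ − S) = 0.3434 × 324.9 = 111.6 kg VSS/d.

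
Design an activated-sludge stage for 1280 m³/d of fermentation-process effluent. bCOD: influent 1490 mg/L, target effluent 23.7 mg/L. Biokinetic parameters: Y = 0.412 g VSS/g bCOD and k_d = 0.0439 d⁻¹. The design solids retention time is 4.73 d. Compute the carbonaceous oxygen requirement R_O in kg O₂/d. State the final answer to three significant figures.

R_O ≈ 968 kg O₂/d

Y_obs = Y / (1 + k_d θ_c) = 0.412 / (1 + 0.0439 × 4.73) = 0.412 / 1.208 = 0.3412.
ΔS = 1490 − 23.7 = 1466 mg/L, so the substrate removal rate is 1280 × 1466/1000 = 1877 kg bCOD/d.
Biomass synthesised: P_X = Y_obs × 1877 = 640.3 kg VSS/d.
Carbonaceous O₂ demand = substrate oxidised − cell-mass equivalent = 1877 − 1.42 × 640.3 = 967.6 kg O₂/d.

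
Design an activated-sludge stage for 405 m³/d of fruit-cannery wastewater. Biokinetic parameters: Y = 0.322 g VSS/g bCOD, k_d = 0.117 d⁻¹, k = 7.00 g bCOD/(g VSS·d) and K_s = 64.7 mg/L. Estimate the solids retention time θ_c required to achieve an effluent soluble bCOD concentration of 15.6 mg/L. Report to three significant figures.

θ_c ≈ 3.12 d

Specific growth rate at S = 15.6 mg/L: μ = YkS/(K_s+S) = 0.322·7.00·15.6/(64.7+15.6) = 0.4379 d⁻¹.
θ_c = 1/(μ − k_d) = 1/(0.4379 − 0.117) = 1/0.3209 = 3.116 d.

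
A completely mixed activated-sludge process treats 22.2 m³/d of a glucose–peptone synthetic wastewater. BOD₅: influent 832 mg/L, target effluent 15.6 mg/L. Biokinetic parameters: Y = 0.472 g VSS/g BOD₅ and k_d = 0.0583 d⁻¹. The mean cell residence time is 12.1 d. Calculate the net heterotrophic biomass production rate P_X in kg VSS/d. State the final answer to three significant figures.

P_X ≈ 5.02 kg VSS/d

The observed yield is Y_obs = Y/(1 + k_d·θ_c) = 0.472 / (1 + 0.0583 × 12.1) = 0.472 / 1.705 = 0.2768 g VSS per g BOD₅ removed.
ΔS = 832 − 15.6 = 816.4 mg/L, so the substrate removal rate is 22.2 × 816.4/1000 = 18.12 kg BOD₅/d.
Biomass produced: P_X = Y_obs·Q·ΔS = 0.2768 × 18.12 ≈ 5.016 kg VSS/d.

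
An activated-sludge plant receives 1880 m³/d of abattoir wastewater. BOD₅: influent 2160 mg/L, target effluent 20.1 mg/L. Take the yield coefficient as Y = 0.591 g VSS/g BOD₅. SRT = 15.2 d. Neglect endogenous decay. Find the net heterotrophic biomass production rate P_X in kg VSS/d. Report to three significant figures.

With endogenous decay neglected, the observed yield equals the true yield: Y_obs = Y = 0.591 g VSS/g BOD₅.
Q·(S₀ − S) = 1880 × (2160 − 20.1) × 10⁻³ = 4023 kg/d removed.
Biomass produced: P_X = Y_obs·Q·ΔS = 0.5910 × 4023 ≈ 2378 kg VSS/d.

P_X ≈ 2380 kg VSS/d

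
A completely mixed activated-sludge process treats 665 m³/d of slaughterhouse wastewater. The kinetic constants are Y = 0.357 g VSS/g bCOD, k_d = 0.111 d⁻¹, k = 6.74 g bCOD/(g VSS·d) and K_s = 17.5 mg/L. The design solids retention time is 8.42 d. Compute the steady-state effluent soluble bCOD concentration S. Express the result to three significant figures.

For a completely mixed reactor with recycle the Lawrence–McCarty relation gives S = K_s·(1 + k_d·θ_c) / [θ_c·(Y·k − k_d) − 1] = 17.5 × (1 + 0.111 × 8.42) / [8.42 × (0.357 × 6.74 − 0.111) − 1] = 33.86 / 18.33 = 1.847 mg/L.

S ≈ 1.85 mg/L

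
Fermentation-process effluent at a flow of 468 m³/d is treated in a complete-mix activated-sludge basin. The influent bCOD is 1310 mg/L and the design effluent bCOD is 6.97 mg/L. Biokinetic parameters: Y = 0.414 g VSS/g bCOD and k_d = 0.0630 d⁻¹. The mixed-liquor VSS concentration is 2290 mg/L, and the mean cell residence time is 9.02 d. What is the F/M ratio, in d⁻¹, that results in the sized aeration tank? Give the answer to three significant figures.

Steady-state biomass mass balance: V·X·(1 + k_d·θ_c) = Y·Q·(S₀ − S)·θ_c, so V = 0.414 × 468 × (1310 − 6.97) × 9.02 / [2290 × (1 + 0.0630 × 9.02)] = 2.28×10^6 / 3591 = 634.1 m³.
F/M = Q·S₀ / (V·X) = 468 × 1310 / (634.1 × 2290) = 0.4222 g bCOD·(g VSS·d)⁻¹.

F/M ≈ 0.422 d⁻¹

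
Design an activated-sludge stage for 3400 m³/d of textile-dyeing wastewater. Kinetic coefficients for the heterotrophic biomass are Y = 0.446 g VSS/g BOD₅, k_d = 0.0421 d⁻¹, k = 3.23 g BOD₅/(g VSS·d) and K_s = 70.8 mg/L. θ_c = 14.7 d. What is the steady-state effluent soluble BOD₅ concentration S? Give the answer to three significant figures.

Effluent substrate depends only on kinetics and SRT: S = K_s(1 + k_d θ_c) / [θ_c(Yk − k_d) − 1] = 70.8 × (1 + 0.0421 × 14.7) / [14.7 × (0.446 × 3.23 − 0.0421) − 1] = 114.6 / 19.56 = 5.860 mg/L.

S ≈ 5.86 mg/L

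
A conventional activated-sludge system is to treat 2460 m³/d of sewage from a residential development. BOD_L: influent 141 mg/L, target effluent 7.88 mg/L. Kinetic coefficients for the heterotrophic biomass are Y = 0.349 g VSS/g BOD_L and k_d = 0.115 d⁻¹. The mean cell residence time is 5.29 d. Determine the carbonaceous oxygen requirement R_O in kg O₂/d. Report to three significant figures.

R_O ≈ 227 kg O₂/d

The observed yield is Y_obs = Y/(1 + k_d·θ_c) = 0.349 / (1 + 0.115 × 5.29) = 0.349 / 1.608 = 0.2170 g VSS per g BOD_L removed.
ΔS = 141 − 7.88 = 133.1 mg/L, so the substrate removal rate is 2460 × 133.1/1000 = 327.5 kg BOD_L/d.
P_X = Y_obs·Q·(S₀ − S) = 0.2170 × 327.5 = 71.06 kg VSS/d.
Carbonaceous O₂ demand = substrate oxidised − cell-mass equivalent = 327.5 − 1.42 × 71.06 = 226.6 kg O₂/d.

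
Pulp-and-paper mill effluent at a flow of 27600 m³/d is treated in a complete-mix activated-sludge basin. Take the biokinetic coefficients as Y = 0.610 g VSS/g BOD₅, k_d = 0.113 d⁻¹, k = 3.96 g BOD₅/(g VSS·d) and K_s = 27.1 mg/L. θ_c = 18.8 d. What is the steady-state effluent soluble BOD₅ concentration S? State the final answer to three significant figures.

S ≈ 2.00 mg/L

For a completely mixed reactor with recycle the Lawrence–McCarty relation gives S = K_s·(1 + k_d·θ_c) / [θ_c·(Y·k − k_d) − 1] = 27.1 × (1 + 0.113 × 18.8) / [18.8 × (0.610 × 3.96 − 0.113) − 1] = 84.67 / 42.29 = 2.002 mg/L.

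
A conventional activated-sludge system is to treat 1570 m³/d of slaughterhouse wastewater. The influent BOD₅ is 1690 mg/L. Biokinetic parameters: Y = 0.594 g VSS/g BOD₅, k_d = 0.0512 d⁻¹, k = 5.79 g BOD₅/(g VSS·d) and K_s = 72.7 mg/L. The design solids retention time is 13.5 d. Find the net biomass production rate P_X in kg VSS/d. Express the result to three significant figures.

P_X ≈ 930 kg VSS/d

Effluent substrate depends only on kinetics and SRT: S = K_s(1 + k_d θ_c) / [θ_c(Yk − k_d) − 1] = 72.7 × (1 + 0.0512 × 13.5) / [13.5 × (0.594 × 5.79 − 0.0512) − 1] = 123.0 / 44.74 = 2.748 mg/L.
Observed yield with endogenous decay: Y_obs = Y / (1 + k_d·θ_c) = 0.594 / (1 + 0.0512 × 13.5) = 0.594 / 1.691 = 0.3512 g VSS/g BOD₅.
Q·(S₀ − S) = 1570 × (1690 − 2.75) × 10⁻³ = 2649 kg/d removed.
P_X = Y_obs · Q(S₀ − S) = 0.3512 × 2649 = 930.4 kg VSS/d.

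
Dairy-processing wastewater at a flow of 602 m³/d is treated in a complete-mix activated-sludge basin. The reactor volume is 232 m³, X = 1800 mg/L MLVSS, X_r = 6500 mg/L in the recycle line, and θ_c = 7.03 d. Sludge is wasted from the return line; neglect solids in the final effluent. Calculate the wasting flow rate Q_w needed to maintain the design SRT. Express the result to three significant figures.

Q_w = (V·X)/(θ_c X_r) = 232.0 × 1800 / (7.03 × 6500) = 9.139 m³/d.

Q_w ≈ 9.14 m³/d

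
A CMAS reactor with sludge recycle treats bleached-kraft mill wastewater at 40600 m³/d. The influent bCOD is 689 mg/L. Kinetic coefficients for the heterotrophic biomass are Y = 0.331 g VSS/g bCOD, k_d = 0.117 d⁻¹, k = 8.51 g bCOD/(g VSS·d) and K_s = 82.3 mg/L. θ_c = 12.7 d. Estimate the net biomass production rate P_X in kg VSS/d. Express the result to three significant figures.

P_X ≈ 3690 kg VSS/d

From the Monod/SRT balance for a CMAS, S = K_s·(1+k_d θ_c)/[θ_c·(Y k − k_d) − 1] = 82.3 × (1 + 0.117 × 12.7) / [12.7 × (0.331 × 8.51 − 0.117) − 1] = 204.6 / 33.29 = 6.146 mg/L.
The observed yield is Y_obs = Y/(1 + k_d·θ_c) = 0.331 / (1 + 0.117 × 12.7) = 0.331 / 2.486 = 0.1332 g VSS per g bCOD removed.
Substrate removed = Q·(S₀ − S) = 40600 m³/d × (689 − 6.15) g/m³ = 2.77×10^7 g/d = 27724 kg/d.
So the net sludge growth is P_X = 0.1332 × 27724 = 3691 kg VSS/d.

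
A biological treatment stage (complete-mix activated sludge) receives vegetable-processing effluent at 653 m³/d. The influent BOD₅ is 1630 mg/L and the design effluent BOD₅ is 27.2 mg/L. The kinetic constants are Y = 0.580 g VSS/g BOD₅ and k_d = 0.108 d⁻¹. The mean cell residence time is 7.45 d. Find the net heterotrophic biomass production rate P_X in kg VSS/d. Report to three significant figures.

The observed yield is Y_obs = Y/(1 + k_d·θ_c) = 0.580 / (1 + 0.108 × 7.45) = 0.580 / 1.805 = 0.3214 g VSS per g BOD₅ removed.
Substrate removed = Q·(S₀ − S) = 653 m³/d × (1630 − 27.2) g/m³ = 1.05×10^6 g/d = 1047 kg/d.
Biomass produced: P_X = Y_obs·Q·ΔS = 0.3214 × 1047 ≈ 336.4 kg VSS/d.

P_X ≈ 336 kg VSS/d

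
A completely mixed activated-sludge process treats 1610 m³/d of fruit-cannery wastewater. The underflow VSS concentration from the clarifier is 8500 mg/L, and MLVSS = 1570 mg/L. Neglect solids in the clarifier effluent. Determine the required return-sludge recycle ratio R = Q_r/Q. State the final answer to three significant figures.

Solids balance on the clarifier gives (1+R)X = R·X_r, so R = X/(X_r − X) = 1570 / (8500 − 1570) = 0.2266.

R ≈ 0.227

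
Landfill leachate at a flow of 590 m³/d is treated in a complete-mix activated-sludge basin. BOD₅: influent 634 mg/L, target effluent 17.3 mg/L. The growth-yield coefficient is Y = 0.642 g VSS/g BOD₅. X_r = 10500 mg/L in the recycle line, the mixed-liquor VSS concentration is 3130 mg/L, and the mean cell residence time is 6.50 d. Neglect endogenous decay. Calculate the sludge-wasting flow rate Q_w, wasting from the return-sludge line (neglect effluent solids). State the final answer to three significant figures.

V·X = Y·Q·ΔS·θ_c gives V = 0.642 × 590 × (634 − 17.3) × 6.50 / 3130 = 485.1 m³.
θ_c = V·X/(Q_w·X_r) when wasting from the recycle, so Q_w = V·X/(θ_c·X_r) = 485.1 × 3130 / (6.50 × 10500) = 22.25 m³/d.

Q_w ≈ 22.2 m³/d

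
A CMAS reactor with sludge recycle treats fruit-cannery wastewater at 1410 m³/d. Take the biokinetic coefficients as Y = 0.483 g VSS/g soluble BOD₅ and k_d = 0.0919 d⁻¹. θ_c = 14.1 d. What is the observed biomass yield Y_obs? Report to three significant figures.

Y_obs ≈ 0.210 g VSS/g soluble BOD₅

Correct the yield for decay: Y_obs = Y/(1 + k_d θ_c) = 0.483 / (1 + 0.0919 × 14.1) = 0.483 / 2.296 = 0.2104.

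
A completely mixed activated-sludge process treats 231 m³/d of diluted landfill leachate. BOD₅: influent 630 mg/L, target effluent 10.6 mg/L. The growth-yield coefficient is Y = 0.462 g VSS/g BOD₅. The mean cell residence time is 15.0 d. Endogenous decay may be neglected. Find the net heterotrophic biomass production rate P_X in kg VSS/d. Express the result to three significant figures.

No decay correction is needed, so Y_obs = Y = 0.462.
Mass of BOD₅ removed per day: Q(S₀ − S) = 231 × 619.4 g/m³ = 143.1 kg/d.
Biomass produced: P_X = Y_obs·Q·ΔS = 0.4620 × 143.1 ≈ 66.10 kg VSS/d.

P_X ≈ 66.1 kg VSS/d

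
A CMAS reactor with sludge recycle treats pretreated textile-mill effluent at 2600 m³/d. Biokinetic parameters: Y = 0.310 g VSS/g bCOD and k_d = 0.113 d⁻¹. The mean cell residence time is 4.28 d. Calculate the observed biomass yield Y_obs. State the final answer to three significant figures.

Y_obs ≈ 0.209 g VSS/g bCOD

Y_obs = Y / (1 + k_d θ_c) = 0.310 / (1 + 0.113 × 4.28) = 0.310 / 1.484 = 0.2089.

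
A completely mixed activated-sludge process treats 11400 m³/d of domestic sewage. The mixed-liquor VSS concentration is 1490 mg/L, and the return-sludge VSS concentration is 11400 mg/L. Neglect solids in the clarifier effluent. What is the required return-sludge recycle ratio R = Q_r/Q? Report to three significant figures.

Solids balance on the clarifier gives (1+R)X = R·X_r, so R = X/(X_r − X) = 1490 / (11400 − 1490) = 0.1504.

R ≈ 0.150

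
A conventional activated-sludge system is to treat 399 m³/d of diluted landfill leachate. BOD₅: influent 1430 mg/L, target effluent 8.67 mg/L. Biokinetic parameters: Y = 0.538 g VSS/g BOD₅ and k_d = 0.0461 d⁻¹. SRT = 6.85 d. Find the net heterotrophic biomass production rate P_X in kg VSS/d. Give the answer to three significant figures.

The observed yield is Y_obs = Y/(1 + k_d·θ_c) = 0.538 / (1 + 0.0461 × 6.85) = 0.538 / 1.316 = 0.4089 g VSS per g BOD₅ removed.
Substrate removed = Q·(S₀ − S) = 399 m³/d × (1430 − 8.67) g/m³ = 5.67×10^5 g/d = 567.1 kg/d.
Net biomass production P_X = Y_obs × Q·(S₀ − S) = 0.4089 × 567.1 = 231.9 kg VSS/d.

P_X ≈ 232 kg VSS/d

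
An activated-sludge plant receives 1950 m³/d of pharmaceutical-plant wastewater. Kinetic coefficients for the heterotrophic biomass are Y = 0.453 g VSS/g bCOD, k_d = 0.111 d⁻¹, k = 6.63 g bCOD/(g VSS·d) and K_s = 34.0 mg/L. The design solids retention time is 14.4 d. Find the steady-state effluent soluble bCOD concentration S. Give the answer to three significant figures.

S ≈ 2.17 mg/L

For a completely mixed reactor with recycle the Lawrence–McCarty relation gives S = K_s·(1 + k_d·θ_c) / [θ_c·(Y·k − k_d) − 1] = 34.0 × (1 + 0.111 × 14.4) / [14.4 × (0.453 × 6.63 − 0.111) − 1] = 88.35 / 40.65 = 2.173 mg/L.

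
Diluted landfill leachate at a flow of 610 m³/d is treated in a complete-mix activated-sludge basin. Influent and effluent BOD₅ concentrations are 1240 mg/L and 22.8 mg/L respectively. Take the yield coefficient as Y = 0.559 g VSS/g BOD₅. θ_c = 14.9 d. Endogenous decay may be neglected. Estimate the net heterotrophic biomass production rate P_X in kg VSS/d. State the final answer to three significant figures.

With endogenous decay neglected, the observed yield equals the true yield: Y_obs = Y = 0.559 g VSS/g BOD₅.
Q·(S₀ − S) = 610 × (1240 − 22.8) × 10⁻³ = 742.5 kg/d removed.
Net biomass production P_X = Y_obs × Q·(S₀ − S) = 0.5590 × 742.5 = 415.1 kg VSS/d.

P_X ≈ 415 kg VSS/d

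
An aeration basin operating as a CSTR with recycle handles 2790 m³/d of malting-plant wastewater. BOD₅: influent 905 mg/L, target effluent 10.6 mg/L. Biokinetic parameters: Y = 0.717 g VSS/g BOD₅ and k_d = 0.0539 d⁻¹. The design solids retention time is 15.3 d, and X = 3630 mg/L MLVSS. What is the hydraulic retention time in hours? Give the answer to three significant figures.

From the SRT design equation V = Y Q (S₀−S) θ_c / [X (1 + k_d θ_c)] = 0.717 × 2790 × (905 − 10.6) × 15.3 / [3630 × (1 + 0.0539 × 15.3)] = 2.74×10^7 / 6624 = 4133 m³.
τ = V/Q = 4133/2790 = 1.481 d, or 35.55 h.

τ ≈ 35.6 h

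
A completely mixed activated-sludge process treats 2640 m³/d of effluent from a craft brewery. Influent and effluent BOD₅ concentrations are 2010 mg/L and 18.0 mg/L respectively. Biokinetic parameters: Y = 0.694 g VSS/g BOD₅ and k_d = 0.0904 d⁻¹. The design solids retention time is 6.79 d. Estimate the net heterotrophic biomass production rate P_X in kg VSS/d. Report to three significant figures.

Y_obs = Y / (1 + k_d θ_c) = 0.694 / (1 + 0.0904 × 6.79) = 0.694 / 1.614 = 0.4300.
ΔS = 2010 − 18.0 = 1992 mg/L, so the substrate removal rate is 2640 × 1992/1000 = 5259 kg BOD₅/d.
Biomass produced: P_X = Y_obs·Q·ΔS = 0.4300 × 5259 ≈ 2262 kg VSS/d.

P_X ≈ 2260 kg VSS/d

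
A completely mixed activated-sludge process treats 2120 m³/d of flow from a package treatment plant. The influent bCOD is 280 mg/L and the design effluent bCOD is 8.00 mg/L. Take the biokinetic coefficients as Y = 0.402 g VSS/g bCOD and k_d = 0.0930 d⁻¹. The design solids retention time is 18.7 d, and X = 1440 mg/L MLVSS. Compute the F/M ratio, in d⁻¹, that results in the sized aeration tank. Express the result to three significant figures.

Steady-state biomass mass balance: V·X·(1 + k_d·θ_c) = Y·Q·(S₀ − S)·θ_c, so V = 0.402 × 2120 × (280 − 8.00) × 18.7 / [1440 × (1 + 0.0930 × 18.7)] = 4.33×10^6 / 3944 = 1099 m³.
F/M = applied load / biomass = Q·S₀/(V·X) = 2120 × 280 / (1099 × 1440) = 0.3751 d⁻¹.

F/M ≈ 0.375 d⁻¹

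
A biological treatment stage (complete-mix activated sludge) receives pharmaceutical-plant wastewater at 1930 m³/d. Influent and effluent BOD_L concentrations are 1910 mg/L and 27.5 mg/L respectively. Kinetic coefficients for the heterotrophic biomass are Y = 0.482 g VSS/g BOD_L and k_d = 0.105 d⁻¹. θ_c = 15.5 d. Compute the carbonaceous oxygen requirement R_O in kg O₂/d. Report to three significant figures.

Observed yield with endogenous decay: Y_obs = Y / (1 + k_d·θ_c) = 0.482 / (1 + 0.105 × 15.5) = 0.482 / 2.627 = 0.1834 g VSS/g BOD_L.
ΔS = 1910 − 27.5 = 1882 mg/L, so the substrate removal rate is 1930 × 1882/1000 = 3633 kg BOD_L/d.
P_X = Y_obs·Q·(S₀ − S) = 0.1834 × 3633 = 666.5 kg VSS/d.
R_O = Q·(S₀ − S) − 1.42·P_X = 3633 − 1.42 × 666.5 = 2687 kg O₂/d.

R_O ≈ 2690 kg O₂/d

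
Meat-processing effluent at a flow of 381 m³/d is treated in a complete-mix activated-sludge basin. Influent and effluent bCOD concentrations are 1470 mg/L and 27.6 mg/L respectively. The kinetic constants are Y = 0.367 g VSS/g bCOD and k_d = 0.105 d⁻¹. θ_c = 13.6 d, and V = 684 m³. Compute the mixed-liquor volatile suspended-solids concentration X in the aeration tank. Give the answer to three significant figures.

Solving the biomass balance for X: X = Y Q (S₀−S) θ_c / [V (1+k_d θ_c)] = 0.367 × 381 × (1470 − 27.6) × 13.6 / [684 × (1 + 0.105 × 13.6)] = 1652 mg/L.

X ≈ 1650 mg/L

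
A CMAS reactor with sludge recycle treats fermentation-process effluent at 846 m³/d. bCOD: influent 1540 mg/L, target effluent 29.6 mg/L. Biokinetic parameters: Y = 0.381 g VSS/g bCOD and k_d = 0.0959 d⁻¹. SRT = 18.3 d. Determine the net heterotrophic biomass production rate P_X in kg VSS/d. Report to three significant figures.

P_X ≈ 177 kg VSS/d

Observed yield with endogenous decay: Y_obs = Y / (1 + k_d·θ_c) = 0.381 / (1 + 0.0959 × 18.3) = 0.381 / 2.755 = 0.1383 g VSS/g bCOD.
Mass of bCOD removed per day: Q(S₀ − S) = 846 × 1510 g/m³ = 1278 kg/d.
P_X = Y_obs · Q(S₀ − S) = 0.1383 × 1278 = 176.7 kg VSS/d.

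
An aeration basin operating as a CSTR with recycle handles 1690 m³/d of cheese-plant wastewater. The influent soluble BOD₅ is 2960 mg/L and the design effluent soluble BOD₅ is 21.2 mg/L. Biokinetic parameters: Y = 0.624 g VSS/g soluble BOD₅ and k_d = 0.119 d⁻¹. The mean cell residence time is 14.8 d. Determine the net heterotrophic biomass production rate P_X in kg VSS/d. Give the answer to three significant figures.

P_X ≈ 1120 kg VSS/d

Correct the yield for decay: Y_obs = Y/(1 + k_d θ_c) = 0.624 / (1 + 0.119 × 14.8) = 0.624 / 2.761 = 0.2260.
Substrate removed = Q·(S₀ − S) = 1690 m³/d × (2960 − 21.2) g/m³ = 4.97×10^6 g/d = 4967 kg/d.
Net biomass production P_X = Y_obs × Q·(S₀ − S) = 0.2260 × 4967 = 1122 kg VSS/d.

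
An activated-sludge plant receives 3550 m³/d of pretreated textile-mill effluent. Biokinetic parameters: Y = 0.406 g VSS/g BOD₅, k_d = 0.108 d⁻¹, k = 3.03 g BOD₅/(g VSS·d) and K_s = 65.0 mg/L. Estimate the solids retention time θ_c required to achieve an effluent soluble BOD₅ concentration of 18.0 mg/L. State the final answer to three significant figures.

θ_c ≈ 6.30 d

At the target effluent, Y k S/(K_s+S) = 0.406×3.03×18.0/83.00 = 0.2668 d⁻¹.
Then 1/θ_c = μ − k_d = 0.2668 − 0.108 = 0.1588 d⁻¹, giving θ_c = 6.298 d.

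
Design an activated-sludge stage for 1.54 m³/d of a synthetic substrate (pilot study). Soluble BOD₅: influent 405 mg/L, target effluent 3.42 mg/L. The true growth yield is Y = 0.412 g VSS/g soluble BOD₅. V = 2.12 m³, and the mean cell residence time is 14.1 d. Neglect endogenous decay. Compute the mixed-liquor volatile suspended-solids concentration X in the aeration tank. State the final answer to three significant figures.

X = Y·Q·ΔS·θ_c / V = 0.412 × 1.54 × (405 − 3.42) × 14.1 / 2.12 = 1695 mg/L.

X ≈ 1690 mg/L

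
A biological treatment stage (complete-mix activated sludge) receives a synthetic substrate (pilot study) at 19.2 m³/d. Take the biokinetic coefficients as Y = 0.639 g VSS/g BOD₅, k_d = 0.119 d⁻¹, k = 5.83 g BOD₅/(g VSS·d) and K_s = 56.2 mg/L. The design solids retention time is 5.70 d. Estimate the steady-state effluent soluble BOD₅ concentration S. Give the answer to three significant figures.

S ≈ 4.82 mg/L

From the Monod/SRT balance for a CMAS, S = K_s·(1+k_d θ_c)/[θ_c·(Y k − k_d) − 1] = 56.2 × (1 + 0.119 × 5.70) / [5.70 × (0.639 × 5.83 − 0.119) − 1] = 94.32 / 19.56 = 4.823 mg/L.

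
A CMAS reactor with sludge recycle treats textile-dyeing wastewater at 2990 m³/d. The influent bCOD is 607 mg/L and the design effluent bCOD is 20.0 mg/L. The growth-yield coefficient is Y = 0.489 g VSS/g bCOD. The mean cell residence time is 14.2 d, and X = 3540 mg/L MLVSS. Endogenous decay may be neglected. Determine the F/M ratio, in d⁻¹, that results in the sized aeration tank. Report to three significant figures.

Biomass mass balance (decay neglected): V·X = Y·Q·(S₀ − S)·θ_c, so V = 0.489 × 2990 × (607 − 20.0) × 14.2 / 3540 = 3443 m³.
Food-to-microorganism ratio F/M = Q S₀ / (V X) = 2990 × 607 / (3443 × 3540) = 0.1489 d⁻¹.

F/M ≈ 0.149 d⁻¹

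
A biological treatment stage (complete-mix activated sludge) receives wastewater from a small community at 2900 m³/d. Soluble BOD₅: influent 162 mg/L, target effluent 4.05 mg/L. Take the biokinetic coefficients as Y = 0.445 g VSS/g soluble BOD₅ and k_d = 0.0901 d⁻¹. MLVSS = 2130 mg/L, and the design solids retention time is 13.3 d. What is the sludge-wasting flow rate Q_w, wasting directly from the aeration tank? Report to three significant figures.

Rearranging the biomass balance for a CMAS with decay, V = Y·Q·ΔS·θ_c / [X·(1+k_d θ_c)] = 0.445 × 2900 × (162 − 4.05) × 13.3 / [2130 × (1 + 0.0901 × 13.3)] = 2.71×10^6 / 4682 = 579.0 m³.
For wasting at MLVSS concentration, Q_w = V/θ_c = 579.0/13.3 = 43.53 m³/d.

Q_w ≈ 43.5 m³/d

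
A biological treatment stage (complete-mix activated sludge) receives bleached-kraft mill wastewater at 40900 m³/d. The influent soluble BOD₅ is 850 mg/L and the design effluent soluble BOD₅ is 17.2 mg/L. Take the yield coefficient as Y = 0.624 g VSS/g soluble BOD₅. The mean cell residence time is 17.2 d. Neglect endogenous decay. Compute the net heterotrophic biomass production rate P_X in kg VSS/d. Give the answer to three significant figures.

With endogenous decay neglected, the observed yield equals the true yield: Y_obs = Y = 0.624 g VSS/g soluble BOD₅.
Substrate removed = Q·(S₀ − S) = 40900 m³/d × (850 − 17.2) g/m³ = 3.41×10^7 g/d = 34062 kg/d.
Net biomass production P_X = Y_obs × Q·(S₀ − S) = 0.6240 × 34062 = 21254 kg VSS/d.

P_X ≈ 21300 kg VSS/d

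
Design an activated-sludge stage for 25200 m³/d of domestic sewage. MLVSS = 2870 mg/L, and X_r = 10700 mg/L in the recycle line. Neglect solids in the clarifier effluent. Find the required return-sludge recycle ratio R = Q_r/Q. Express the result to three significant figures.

Mass balance around the secondary clarifier (neglecting effluent solids): R = X / (X_r − X) = 2870 / (10700 − 2870) = 0.3665.

R ≈ 0.367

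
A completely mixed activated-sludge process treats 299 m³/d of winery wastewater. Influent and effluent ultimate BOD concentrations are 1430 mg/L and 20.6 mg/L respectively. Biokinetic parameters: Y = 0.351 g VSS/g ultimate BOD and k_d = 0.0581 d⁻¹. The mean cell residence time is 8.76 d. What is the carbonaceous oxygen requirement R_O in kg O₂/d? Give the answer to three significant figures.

R_O ≈ 282 kg O₂/d

Correct the yield for decay: Y_obs = Y/(1 + k_d θ_c) = 0.351 / (1 + 0.0581 × 8.76) = 0.351 / 1.509 = 0.2326.
Q·(S₀ − S) = 299 × (1430 − 20.6) × 10⁻³ = 421.4 kg/d removed.
Biomass synthesised: P_X = Y_obs × 421.4 = 98.02 kg VSS/d.
R_O = Q·(S₀ − S) − 1.42·P_X = 421.4 − 1.42 × 98.02 = 282.2 kg O₂/d.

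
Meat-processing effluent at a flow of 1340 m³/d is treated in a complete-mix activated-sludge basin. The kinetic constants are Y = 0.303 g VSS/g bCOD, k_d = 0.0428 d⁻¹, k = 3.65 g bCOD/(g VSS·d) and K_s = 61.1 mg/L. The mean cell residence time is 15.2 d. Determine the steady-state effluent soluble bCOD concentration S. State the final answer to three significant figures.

Effluent substrate depends only on kinetics and SRT: S = K_s(1 + k_d θ_c) / [θ_c(Yk − k_d) − 1] = 61.1 × (1 + 0.0428 × 15.2) / [15.2 × (0.303 × 3.65 − 0.0428) − 1] = 100.8 / 15.16 = 6.652 mg/L.

S ≈ 6.65 mg/L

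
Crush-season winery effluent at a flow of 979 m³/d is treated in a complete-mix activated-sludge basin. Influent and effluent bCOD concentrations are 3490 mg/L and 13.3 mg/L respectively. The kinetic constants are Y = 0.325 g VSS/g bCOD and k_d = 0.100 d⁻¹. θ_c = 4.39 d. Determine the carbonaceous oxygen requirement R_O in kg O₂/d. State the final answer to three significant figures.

Correct the yield for decay: Y_obs = Y/(1 + k_d θ_c) = 0.325 / (1 + 0.100 × 4.39) = 0.325 / 1.439 = 0.2259.
ΔS = 3490 − 13.3 = 3477 mg/L, so the substrate removal rate is 979 × 3477/1000 = 3404 kg bCOD/d.
P_X = Y_obs·Q·(S₀ − S) = 0.2259 × 3404 = 768.7 kg VSS/d.
R_O = Q·ΔS − 1.42 P_X = 3404 − 1092 = 2312 kg O₂/d.

R_O ≈ 2310 kg O₂/d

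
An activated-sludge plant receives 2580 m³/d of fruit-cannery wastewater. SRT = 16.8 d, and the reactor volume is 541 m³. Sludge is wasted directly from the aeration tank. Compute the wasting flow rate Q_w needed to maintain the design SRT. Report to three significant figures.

Q_w ≈ 32.2 m³/d

For wasting at MLVSS concentration, Q_w = V/θ_c = 541.0/16.8 = 32.20 m³/d.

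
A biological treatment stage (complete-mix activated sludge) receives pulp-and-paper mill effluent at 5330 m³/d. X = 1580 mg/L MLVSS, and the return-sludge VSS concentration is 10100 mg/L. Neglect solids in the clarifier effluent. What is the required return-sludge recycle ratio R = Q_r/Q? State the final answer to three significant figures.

Solids balance on the clarifier gives (1+R)X = R·X_r, so R = X/(X_r − X) = 1580 / (10100 − 1580) = 0.1854.

R ≈ 0.185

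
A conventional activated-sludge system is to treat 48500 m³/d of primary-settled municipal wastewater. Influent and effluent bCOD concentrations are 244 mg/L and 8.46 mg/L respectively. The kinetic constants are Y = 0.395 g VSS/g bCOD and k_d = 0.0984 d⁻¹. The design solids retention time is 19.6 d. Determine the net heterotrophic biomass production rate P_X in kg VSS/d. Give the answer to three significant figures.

Correct the yield for decay: Y_obs = Y/(1 + k_d θ_c) = 0.395 / (1 + 0.0984 × 19.6) = 0.395 / 2.929 = 0.1349.
Q·(S₀ − S) = 48500 × (244 − 8.46) × 10⁻³ = 11424 kg/d removed.
P_X = Y_obs · Q(S₀ − S) = 0.1349 × 11424 = 1541 kg VSS/d.

P_X ≈ 1540 kg VSS/d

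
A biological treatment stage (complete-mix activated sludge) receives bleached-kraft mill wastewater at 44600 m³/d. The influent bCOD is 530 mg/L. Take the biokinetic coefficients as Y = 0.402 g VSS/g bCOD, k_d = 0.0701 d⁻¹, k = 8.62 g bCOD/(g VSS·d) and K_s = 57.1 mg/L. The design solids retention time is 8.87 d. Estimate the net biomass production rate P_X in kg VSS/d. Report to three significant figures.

From the Monod/SRT balance for a CMAS, S = K_s·(1+k_d θ_c)/[θ_c·(Y k − k_d) − 1] = 57.1 × (1 + 0.0701 × 8.87) / [8.87 × (0.402 × 8.62 − 0.0701) − 1] = 92.60 / 29.11 = 3.181 mg/L.
Observed yield with endogenous decay: Y_obs = Y / (1 + k_d·θ_c) = 0.402 / (1 + 0.0701 × 8.87) = 0.402 / 1.622 = 0.2479 g VSS/g bCOD.
Mass of bCOD removed per day: Q(S₀ − S) = 44600 × 526.8 g/m³ = 23496 kg/d.
Biomass produced: P_X = Y_obs·Q·ΔS = 0.2479 × 23496 ≈ 5824 kg VSS/d.

P_X ≈ 5820 kg VSS/d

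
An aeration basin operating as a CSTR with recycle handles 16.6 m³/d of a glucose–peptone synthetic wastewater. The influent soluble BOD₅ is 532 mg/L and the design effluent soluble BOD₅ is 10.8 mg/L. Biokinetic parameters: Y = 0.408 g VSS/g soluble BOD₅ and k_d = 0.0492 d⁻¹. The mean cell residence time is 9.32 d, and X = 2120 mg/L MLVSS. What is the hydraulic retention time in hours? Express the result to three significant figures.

τ ≈ 15.4 h

From the SRT design equation V = Y Q (S₀−S) θ_c / [X (1 + k_d θ_c)] = 0.408 × 16.6 × (532 − 10.8) × 9.32 / [2120 × (1 + 0.0492 × 9.32)] = 3.29×10^4 / 3092 = 10.64 m³.
HRT = V/Q = 10.64 m³ / 16.6 m³·d⁻¹ = 0.6410 d × 24 = 15.38 h.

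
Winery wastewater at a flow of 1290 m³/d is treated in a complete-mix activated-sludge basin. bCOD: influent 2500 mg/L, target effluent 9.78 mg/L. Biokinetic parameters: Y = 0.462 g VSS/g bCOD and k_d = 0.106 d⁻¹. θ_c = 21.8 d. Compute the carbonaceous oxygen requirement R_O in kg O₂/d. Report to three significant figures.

Correct the yield for decay: Y_obs = Y/(1 + k_d θ_c) = 0.462 / (1 + 0.106 × 21.8) = 0.462 / 3.311 = 0.1395.
Q·(S₀ − S) = 1290 × (2500 − 9.78) × 10⁻³ = 3212 kg/d removed.
Net sludge production P_X = 0.1395 × 3212 = 448.3 kg VSS/d.
R_O = Q·(S₀ − S) − 1.42·P_X = 3212 − 1.42 × 448.3 = 2576 kg O₂/d.

R_O ≈ 2580 kg O₂/d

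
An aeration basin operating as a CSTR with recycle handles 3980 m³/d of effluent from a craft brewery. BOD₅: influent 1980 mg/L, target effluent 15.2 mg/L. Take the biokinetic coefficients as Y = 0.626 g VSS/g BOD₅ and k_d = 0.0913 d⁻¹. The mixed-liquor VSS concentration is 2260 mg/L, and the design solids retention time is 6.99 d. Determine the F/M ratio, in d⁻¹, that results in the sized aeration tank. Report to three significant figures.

F/M ≈ 0.377 d⁻¹

Rearranging the biomass balance for a CMAS with decay, V = Y·Q·ΔS·θ_c / [X·(1+k_d θ_c)] = 0.626 × 3980 × (1980 − 15.2) × 6.99 / [2260 × (1 + 0.0913 × 6.99)] = 3.42×10^7 / 3702 = 9242 m³.
Food-to-microorganism ratio F/M = Q S₀ / (V X) = 3980 × 1980 / (9242 × 2260) = 0.3773 d⁻¹.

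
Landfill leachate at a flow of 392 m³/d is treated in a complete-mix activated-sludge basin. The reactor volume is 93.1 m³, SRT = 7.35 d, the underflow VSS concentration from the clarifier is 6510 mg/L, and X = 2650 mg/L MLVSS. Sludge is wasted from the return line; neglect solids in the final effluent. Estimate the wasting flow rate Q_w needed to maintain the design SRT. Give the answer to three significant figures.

Q_w ≈ 5.16 m³/d

Q_w = (V·X)/(θ_c X_r) = 93.10 × 2650 / (7.35 × 6510) = 5.156 m³/d.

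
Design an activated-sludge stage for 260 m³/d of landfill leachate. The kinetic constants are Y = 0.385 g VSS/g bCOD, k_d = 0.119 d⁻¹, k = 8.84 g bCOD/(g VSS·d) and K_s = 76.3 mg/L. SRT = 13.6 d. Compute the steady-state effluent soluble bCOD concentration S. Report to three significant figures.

S ≈ 4.58 mg/L

From the Monod/SRT balance for a CMAS, S = K_s·(1+k_d θ_c)/[θ_c·(Y k − k_d) − 1] = 76.3 × (1 + 0.119 × 13.6) / [13.6 × (0.385 × 8.84 − 0.119) − 1] = 199.8 / 43.67 = 4.575 mg/L.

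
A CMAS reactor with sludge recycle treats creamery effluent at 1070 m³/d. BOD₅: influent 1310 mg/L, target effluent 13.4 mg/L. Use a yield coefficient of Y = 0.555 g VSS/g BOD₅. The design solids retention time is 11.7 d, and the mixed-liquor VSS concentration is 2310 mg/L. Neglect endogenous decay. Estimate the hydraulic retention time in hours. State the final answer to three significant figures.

V·X = Y·Q·ΔS·θ_c gives V = 0.555 × 1070 × (1310 − 13.4) × 11.7 / 2310 = 3900 m³.
Hydraulic retention time τ = V/Q = 3900 / 1070 = 3.645 d = 87.48 h.

τ ≈ 87.5 h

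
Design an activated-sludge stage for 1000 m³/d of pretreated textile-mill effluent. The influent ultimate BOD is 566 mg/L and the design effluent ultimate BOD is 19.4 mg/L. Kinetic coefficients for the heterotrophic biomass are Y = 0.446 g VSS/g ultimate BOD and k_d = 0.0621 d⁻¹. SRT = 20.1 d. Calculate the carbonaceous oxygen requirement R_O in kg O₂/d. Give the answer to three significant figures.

R_O ≈ 393 kg O₂/d

Observed yield with endogenous decay: Y_obs = Y / (1 + k_d·θ_c) = 0.446 / (1 + 0.0621 × 20.1) = 0.446 / 2.248 = 0.1984 g VSS/g ultimate BOD.
Substrate removed = Q·(S₀ − S) = 1000 m³/d × (566 − 19.4) g/m³ = 5.47×10^5 g/d = 546.6 kg/d.
Net sludge production P_X = 0.1984 × 546.6 = 108.4 kg VSS/d.
R_O = Q·ΔS − 1.42 P_X = 546.6 − 154.0 = 392.6 kg O₂/d.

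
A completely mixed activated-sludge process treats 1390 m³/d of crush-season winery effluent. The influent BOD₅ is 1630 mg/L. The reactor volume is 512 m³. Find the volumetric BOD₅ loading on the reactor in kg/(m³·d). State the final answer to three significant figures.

L_v ≈ 4.43 kg BOD₅/(m³·d)

Volumetric loading L_v = Q·S₀ / V = 1390 × 1630 g/m³ / 512.0 m³ = 4425 g/(m³·d) = 4.425 kg BOD₅/(m³·d).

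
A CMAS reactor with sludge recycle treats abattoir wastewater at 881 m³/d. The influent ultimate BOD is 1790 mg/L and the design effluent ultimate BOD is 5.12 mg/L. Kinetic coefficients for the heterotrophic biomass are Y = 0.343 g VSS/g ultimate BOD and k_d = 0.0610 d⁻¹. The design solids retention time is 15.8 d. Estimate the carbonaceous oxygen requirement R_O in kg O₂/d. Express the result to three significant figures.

Y_obs = Y / (1 + k_d θ_c) = 0.343 / (1 + 0.0610 × 15.8) = 0.343 / 1.964 = 0.1747.
Mass of ultimate BOD removed per day: Q(S₀ − S) = 881 × 1785 g/m³ = 1572 kg/d.
Net sludge production P_X = 0.1747 × 1572 = 274.7 kg VSS/d.
Carbonaceous O₂ demand = substrate oxidised − cell-mass equivalent = 1572 − 1.42 × 274.7 = 1182 kg O₂/d.

R_O ≈ 1180 kg O₂/d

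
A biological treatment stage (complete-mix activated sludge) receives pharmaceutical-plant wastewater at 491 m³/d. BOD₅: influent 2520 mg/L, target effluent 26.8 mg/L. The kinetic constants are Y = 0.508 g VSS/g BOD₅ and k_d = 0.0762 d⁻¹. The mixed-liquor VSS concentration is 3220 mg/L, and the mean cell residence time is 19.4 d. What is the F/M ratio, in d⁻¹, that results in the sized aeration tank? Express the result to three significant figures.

Rearranging the biomass balance for a CMAS with decay, V = Y·Q·ΔS·θ_c / [X·(1+k_d θ_c)] = 0.508 × 491 × (2520 − 26.8) × 19.4 / [3220 × (1 + 0.0762 × 19.4)] = 1.21×10^7 / 7980 = 1512 m³.
F/M = applied load / biomass = Q·S₀/(V·X) = 491 × 2520 / (1512 × 3220) = 0.2542 d⁻¹.

F/M ≈ 0.254 d⁻¹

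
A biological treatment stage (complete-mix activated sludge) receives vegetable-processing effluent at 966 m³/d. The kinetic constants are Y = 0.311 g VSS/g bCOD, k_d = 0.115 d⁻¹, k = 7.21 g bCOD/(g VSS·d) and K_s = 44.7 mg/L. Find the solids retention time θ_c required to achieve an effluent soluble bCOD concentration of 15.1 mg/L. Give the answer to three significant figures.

From 1/θ_c = Y·k·S/(K_s + S) − k_d: Y·k·S/(K_s+S) = 0.311 × 7.21 × 15.1 / (44.7 + 15.1) = 0.5662 d⁻¹.
θ_c = 1/(μ − k_d) = 1/(0.5662 − 0.115) = 1/0.4512 = 2.216 d.

θ_c ≈ 2.22 d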